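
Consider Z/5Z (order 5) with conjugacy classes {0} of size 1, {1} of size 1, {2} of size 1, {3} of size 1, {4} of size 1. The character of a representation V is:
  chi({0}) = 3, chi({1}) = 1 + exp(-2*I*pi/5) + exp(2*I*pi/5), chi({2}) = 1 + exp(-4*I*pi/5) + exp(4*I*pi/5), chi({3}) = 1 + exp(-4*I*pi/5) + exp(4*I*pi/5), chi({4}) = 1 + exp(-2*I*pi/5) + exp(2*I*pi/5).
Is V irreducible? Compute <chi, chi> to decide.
Not irreducible (reducible): <chi, chi> = 3 > 1.

Details: <chi, chi> = (1/|G|) sum_C |C| * |chi(C)|^2 = (1/5)[1*|3|^2 + 1*|1 + exp(-2*I*pi/5) + exp(2*I*pi/5)|^2 + 1*|1 + exp(-4*I*pi/5) + exp(4*I*pi/5)|^2 + 1*|1 + exp(-4*I*pi/5) + exp(4*I*pi/5)|^2 + 1*|1 + exp(-2*I*pi/5) + exp(2*I*pi/5)|^2]
  = (1/5)[(9) + (3 + 2*exp(-2*I*pi/5) + exp(-4*I*pi/5) + exp(4*I*pi/5) + 2*exp(2*I*pi/5)) + (3 + 2*exp(-4*I*pi/5) + exp(-2*I*pi/5) + exp(2*I*pi/5) + 2*exp(4*I*pi/5)) + (3 + 2*exp(-4*I*pi/5) + exp(-2*I*pi/5) + exp(2*I*pi/5) + 2*exp(4*I*pi/5)) + (3 + 2*exp(-2*I*pi/5) + exp(-4*I*pi/5) + exp(4*I*pi/5) + 2*exp(2*I*pi/5))] = 15/5 = 3.
(Exp terms are combined using exp(i*s)*conj(exp(i*t)) = exp(i*(s-t)), and sums of them are collapsed using the identity that for every m > 1 the m distinct m-th roots of unity sum to 0, e.g. 1 + exp(2*I*pi/3) + exp(-2*I*pi/3) = 0.)
A character is irreducible iff <chi, chi> = 1, so this representation is reducible.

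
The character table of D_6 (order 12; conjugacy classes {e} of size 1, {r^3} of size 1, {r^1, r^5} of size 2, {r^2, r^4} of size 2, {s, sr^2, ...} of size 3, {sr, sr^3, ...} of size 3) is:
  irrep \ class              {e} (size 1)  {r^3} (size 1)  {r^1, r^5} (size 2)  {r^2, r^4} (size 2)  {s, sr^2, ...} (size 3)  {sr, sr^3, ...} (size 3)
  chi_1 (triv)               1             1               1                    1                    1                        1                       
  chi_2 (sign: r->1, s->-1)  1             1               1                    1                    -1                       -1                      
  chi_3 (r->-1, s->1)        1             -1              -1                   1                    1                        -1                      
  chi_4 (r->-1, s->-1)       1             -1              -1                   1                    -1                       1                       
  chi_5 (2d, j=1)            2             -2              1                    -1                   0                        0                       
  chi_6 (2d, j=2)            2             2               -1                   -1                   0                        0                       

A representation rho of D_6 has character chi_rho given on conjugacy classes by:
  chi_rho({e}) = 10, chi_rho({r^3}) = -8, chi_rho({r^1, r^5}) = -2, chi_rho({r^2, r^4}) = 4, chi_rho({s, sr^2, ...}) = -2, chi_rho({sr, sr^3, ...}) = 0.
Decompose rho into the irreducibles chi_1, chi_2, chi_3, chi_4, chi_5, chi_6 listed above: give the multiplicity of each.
Multiplicities: chi_1: 0, chi_2: 1, chi_3: 2, chi_4: 3, chi_5: 2, chi_6: 0.

Argument: Use <chi_rho, chi> = (1/|G|) sum_C |C| * chi_rho(C) * conj(chi(C)) with |G| = 12 for each irreducible chi in the table:
  <chi_rho, chi_1> = (1/12)[1*(10)*conj(1) + 1*(-8)*conj(1) + 2*(-2)*conj(1) + 2*(4)*conj(1) + 3*(-2)*conj(1) + 3*(0)*conj(1)]
      = (1/12)[(10) + (-8) + (-4) + (8) + (-6) + (0)] = 0/12 = 0
  <chi_rho, chi_2> = (1/12)[1*(10)*conj(1) + 1*(-8)*conj(1) + 2*(-2)*conj(1) + 2*(4)*conj(1) + 3*(-2)*conj(-1) + 3*(0)*conj(-1)]
      = (1/12)[(10) + (-8) + (-4) + (8) + (6) + (0)] = 12/12 = 1
  <chi_rho, chi_3> = (1/12)[1*(10)*conj(1) + 1*(-8)*conj(-1) + 2*(-2)*conj(-1) + 2*(4)*conj(1) + 3*(-2)*conj(1) + 3*(0)*conj(-1)]
      = (1/12)[(10) + (8) + (4) + (8) + (-6) + (0)] = 24/12 = 2
  <chi_rho, chi_4> = (1/12)[1*(10)*conj(1) + 1*(-8)*conj(-1) + 2*(-2)*conj(-1) + 2*(4)*conj(1) + 3*(-2)*conj(-1) + 3*(0)*conj(1)]
      = (1/12)[(10) + (8) + (4) + (8) + (6) + (0)] = 36/12 = 3
  <chi_rho, chi_5> = (1/12)[1*(10)*conj(2) + 1*(-8)*conj(-2) + 2*(-2)*conj(1) + 2*(4)*conj(-1) + 3*(-2)*conj(0) + 3*(0)*conj(0)]
      = (1/12)[(20) + (16) + (-4) + (-8) + (0) + (0)] = 24/12 = 2
  <chi_rho, chi_6> = (1/12)[1*(10)*conj(2) + 1*(-8)*conj(2) + 2*(-2)*conj(-1) + 2*(4)*conj(-1) + 3*(-2)*conj(0) + 3*(0)*conj(0)]
      = (1/12)[(20) + (-16) + (4) + (-8) + (0) + (0)] = 0/12 = 0
Dimension check: dim(rho) = sum (mult * dim) = 0*1 + 1*1 + 2*1 + 3*1 + 2*2 + 0*2 = 10 = chi_rho(e) = 10.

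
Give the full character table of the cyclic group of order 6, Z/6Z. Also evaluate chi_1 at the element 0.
Character table of Z/6Z (irreps indexed chi_0,...,chi_5 with chi_k(m) = zeta_6^(k*m), zeta_6 = exp(2*pi*i/6)):
  irrep \ class  {0} (size 1)  {1} (size 1)    {2} (size 1)    {3} (size 1)  {4} (size 1)    {5} (size 1)  
  chi_0          1             1               1               1             1               1             
  chi_1          1             exp(I*pi/3)     exp(2*I*pi/3)   -1            exp(-2*I*pi/3)  exp(-I*pi/3)  
  chi_2          1             exp(2*I*pi/3)   exp(-2*I*pi/3)  1             exp(2*I*pi/3)   exp(-2*I*pi/3)
  chi_3          1             -1              1               -1            1               -1            
  chi_4          1             exp(-2*I*pi/3)  exp(2*I*pi/3)   1             exp(-2*I*pi/3)  exp(2*I*pi/3) 
  chi_5          1             exp(-I*pi/3)    exp(-2*I*pi/3)  -1            exp(2*I*pi/3)   exp(I*pi/3)   

Spot check: chi_1(0) = zeta_6^(1*0) = zeta_6^0 = 1.

Derivation: Z/6Z is abelian, so all 6 irreducible complex representations are 1-dimensional. They are given by chi_k(m) = zeta_6^(k*m) for k = 0,...,5. Row orthogonality: sum_m chi_k(m) conj(chi_l(m)) = 6 * [k = l].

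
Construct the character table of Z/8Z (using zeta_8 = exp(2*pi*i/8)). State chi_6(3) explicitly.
Character table of Z/8Z (irreps indexed chi_0,...,chi_7 with chi_k(m) = zeta_8^(k*m), zeta_8 = exp(2*pi*i/8)):
  irrep \ class  {0} (size 1)  {1} (size 1)    {2} (size 1)  {3} (size 1)    {4} (size 1)  {5} (size 1)    {6} (size 1)  {7} (size 1)  
  chi_0          1             1               1             1               1             1               1             1             
  chi_1          1             exp(I*pi/4)     I             exp(3*I*pi/4)   -1            exp(-3*I*pi/4)  -I            exp(-I*pi/4)  
  chi_2          1             I               -1            -I              1             I               -1            -I            
  chi_3          1             exp(3*I*pi/4)   -I            exp(I*pi/4)     -1            exp(-I*pi/4)    I             exp(-3*I*pi/4)
  chi_4          1             -1              1             -1              1             -1              1             -1            
  chi_5          1             exp(-3*I*pi/4)  I             exp(-I*pi/4)    -1            exp(I*pi/4)     -I            exp(3*I*pi/4) 
  chi_6          1             -I              -1            I               1             -I              -1            I             
  chi_7          1             exp(-I*pi/4)    -I            exp(-3*I*pi/4)  -1            exp(3*I*pi/4)   I             exp(I*pi/4)   

Spot check: chi_6(3) = zeta_8^(6*3) = zeta_8^18 = I.

Why: Z/8Z is abelian, so all 8 irreducible complex representations are 1-dimensional. They are given by chi_k(m) = zeta_8^(k*m) for k = 0,...,7. Row orthogonality: sum_m chi_k(m) conj(chi_l(m)) = 8 * [k = l].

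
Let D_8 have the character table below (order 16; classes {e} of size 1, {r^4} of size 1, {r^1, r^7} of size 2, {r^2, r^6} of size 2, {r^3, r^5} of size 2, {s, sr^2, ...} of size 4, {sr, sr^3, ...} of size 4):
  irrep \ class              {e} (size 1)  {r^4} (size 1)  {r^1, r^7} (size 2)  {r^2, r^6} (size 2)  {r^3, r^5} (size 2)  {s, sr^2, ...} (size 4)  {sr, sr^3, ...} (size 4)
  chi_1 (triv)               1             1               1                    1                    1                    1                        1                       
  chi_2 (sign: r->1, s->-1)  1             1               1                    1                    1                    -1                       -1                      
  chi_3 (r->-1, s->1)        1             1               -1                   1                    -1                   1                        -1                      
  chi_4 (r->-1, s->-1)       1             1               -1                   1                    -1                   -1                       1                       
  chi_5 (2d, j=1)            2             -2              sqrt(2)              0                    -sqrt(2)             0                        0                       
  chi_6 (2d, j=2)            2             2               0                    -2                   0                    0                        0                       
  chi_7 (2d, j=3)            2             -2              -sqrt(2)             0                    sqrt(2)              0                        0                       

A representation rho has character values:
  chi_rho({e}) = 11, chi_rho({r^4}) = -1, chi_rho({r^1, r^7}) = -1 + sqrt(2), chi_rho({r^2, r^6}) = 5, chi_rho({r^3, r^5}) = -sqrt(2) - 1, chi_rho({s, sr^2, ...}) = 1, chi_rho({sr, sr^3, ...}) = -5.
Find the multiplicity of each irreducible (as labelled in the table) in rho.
Multiplicities: chi_1: 0, chi_2: 2, chi_3: 3, chi_4: 0, chi_5: 2, chi_6: 0, chi_7: 1.

Solution. Use <chi_rho, chi> = (1/|G|) sum_C |C| * chi_rho(C) * conj(chi(C)) with |G| = 16 for each irreducible chi in the table:
  <chi_rho, chi_1> = (1/16)[1*(11)*conj(1) + 1*(-1)*conj(1) + 2*(-1 + sqrt(2))*conj(1) + 2*(5)*conj(1) + 2*(-sqrt(2) - 1)*conj(1) + 4*(1)*conj(1) + 4*(-5)*conj(1)]
      = (1/16)[(11) + (-1) + (-2 + 2*sqrt(2)) + (10) + (-2*sqrt(2) - 2) + (4) + (-20)] = 0/16 = 0
  <chi_rho, chi_2> = (1/16)[1*(11)*conj(1) + 1*(-1)*conj(1) + 2*(-1 + sqrt(2))*conj(1) + 2*(5)*conj(1) + 2*(-sqrt(2) - 1)*conj(1) + 4*(1)*conj(-1) + 4*(-5)*conj(-1)]
      = (1/16)[(11) + (-1) + (-2 + 2*sqrt(2)) + (10) + (-2*sqrt(2) - 2) + (-4) + (20)] = 32/16 = 2
  <chi_rho, chi_3> = (1/16)[1*(11)*conj(1) + 1*(-1)*conj(1) + 2*(-1 + sqrt(2))*conj(-1) + 2*(5)*conj(1) + 2*(-sqrt(2) - 1)*conj(-1) + 4*(1)*conj(1) + 4*(-5)*conj(-1)]
      = (1/16)[(11) + (-1) + (2 - 2*sqrt(2)) + (10) + (2 + 2*sqrt(2)) + (4) + (20)] = 48/16 = 3
  <chi_rho, chi_4> = (1/16)[1*(11)*conj(1) + 1*(-1)*conj(1) + 2*(-1 + sqrt(2))*conj(-1) + 2*(5)*conj(1) + 2*(-sqrt(2) - 1)*conj(-1) + 4*(1)*conj(-1) + 4*(-5)*conj(1)]
      = (1/16)[(11) + (-1) + (2 - 2*sqrt(2)) + (10) + (2 + 2*sqrt(2)) + (-4) + (-20)] = 0/16 = 0
  <chi_rho, chi_5> = (1/16)[1*(11)*conj(2) + 1*(-1)*conj(-2) + 2*(-1 + sqrt(2))*conj(sqrt(2)) + 2*(5)*conj(0) + 2*(-sqrt(2) - 1)*conj(-sqrt(2)) + 4*(1)*conj(0) + 4*(-5)*conj(0)]
      = (1/16)[(22) + (2) + (4 - 2*sqrt(2)) + (0) + (2*sqrt(2) + 4) + (0) + (0)] = 32/16 = 2
  <chi_rho, chi_6> = (1/16)[1*(11)*conj(2) + 1*(-1)*conj(2) + 2*(-1 + sqrt(2))*conj(0) + 2*(5)*conj(-2) + 2*(-sqrt(2) - 1)*conj(0) + 4*(1)*conj(0) + 4*(-5)*conj(0)]
      = (1/16)[(22) + (-2) + (0) + (-20) + (0) + (0) + (0)] = 0/16 = 0
  <chi_rho, chi_7> = (1/16)[1*(11)*conj(2) + 1*(-1)*conj(-2) + 2*(-1 + sqrt(2))*conj(-sqrt(2)) + 2*(5)*conj(0) + 2*(-sqrt(2) - 1)*conj(sqrt(2)) + 4*(1)*conj(0) + 4*(-5)*conj(0)]
      = (1/16)[(22) + (2) + (-4 + 2*sqrt(2)) + (0) + (-4 - 2*sqrt(2)) + (0) + (0)] = 16/16 = 1
Dimension check: dim(rho) = sum (mult * dim) = 0*1 + 2*1 + 3*1 + 0*1 + 2*2 + 0*2 + 1*2 = 11 = chi_rho(e) = 11.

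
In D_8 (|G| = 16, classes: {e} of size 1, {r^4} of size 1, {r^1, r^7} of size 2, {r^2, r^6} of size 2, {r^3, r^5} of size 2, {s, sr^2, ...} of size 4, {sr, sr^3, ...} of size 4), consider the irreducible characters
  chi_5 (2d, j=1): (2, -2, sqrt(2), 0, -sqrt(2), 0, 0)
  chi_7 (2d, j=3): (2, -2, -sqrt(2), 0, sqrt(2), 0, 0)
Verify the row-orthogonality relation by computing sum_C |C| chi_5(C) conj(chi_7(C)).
Sum = 0; so <chi_5, chi_7> = 0 (distinct irreducibles are orthogonal).

Reasoning: Compute term by term over conjugacy classes (|C| * chi_5(C) * conj(chi_7(C))):
  1*(2)*conj(2) + 1*(-2)*conj(-2) + 2*(sqrt(2))*conj(-sqrt(2)) + 2*(0)*conj(0) + 2*(-sqrt(2))*conj(sqrt(2)) + 4*(0)*conj(0) + 4*(0)*conj(0)
  = (4) + (4) + (-4) + (0) + (-4) + (0) + (0)
  = 0.
Dividing by |G| = 16 gives 0/16 = 0, matching the row-orthogonality relation <chi_5, chi_7> = [chi_5 = chi_7].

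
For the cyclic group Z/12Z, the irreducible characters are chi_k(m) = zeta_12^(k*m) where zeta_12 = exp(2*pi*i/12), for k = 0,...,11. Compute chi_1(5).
chi_1(5) = zeta_12^5 = exp(5*I*pi/6)

Why: chi_1(5) = zeta_12^(1*5) = zeta_12^5. Since zeta_12^12 = 1, this equals zeta_12^5 = exp(2*pi*i*5/12) = exp(5*I*pi/6).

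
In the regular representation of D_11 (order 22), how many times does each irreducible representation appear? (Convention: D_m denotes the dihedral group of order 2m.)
Each irreducible V_i of dimension d_i appears with multiplicity d_i, i.e. rho_reg = (direct sum over all irreducibles V_i) d_i V_i. The irreducible dimensions for D_11 are 1, 1, 2, 2, 2, 2, 2: 2 irreducibles of dimension 1, each with multiplicity 1; 5 irreducibles of dimension 2, each with multiplicity 2. Total dimension 2*1*1 + 5*2*2 = 22 = |G|.

Proof sketch: General theorem: in the regular representation of a finite group G, each irreducible appears with multiplicity equal to its dimension. Check: dim(rho_reg) = sum d_i^2 = 1 + 1 + 4 + 4 + 4 + 4 + 4 = 22 = |G|.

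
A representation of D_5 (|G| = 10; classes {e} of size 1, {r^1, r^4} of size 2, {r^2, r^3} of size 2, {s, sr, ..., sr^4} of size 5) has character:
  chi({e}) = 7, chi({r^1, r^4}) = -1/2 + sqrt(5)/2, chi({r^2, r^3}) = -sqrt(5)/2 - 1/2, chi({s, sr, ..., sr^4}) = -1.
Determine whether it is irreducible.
Not irreducible (reducible): <chi, chi> = 6 > 1.

Argument: <chi, chi> = (1/|G|) sum_C |C| * |chi(C)|^2 = (1/10)[1*|7|^2 + 2*|-1/2 + sqrt(5)/2|^2 + 2*|-sqrt(5)/2 - 1/2|^2 + 5*|-1|^2]
  = (1/10)[(49) + (3 - sqrt(5)) + (sqrt(5) + 3) + (5)] = 60/10 = 6.
A character is irreducible iff <chi, chi> = 1, so this representation is reducible.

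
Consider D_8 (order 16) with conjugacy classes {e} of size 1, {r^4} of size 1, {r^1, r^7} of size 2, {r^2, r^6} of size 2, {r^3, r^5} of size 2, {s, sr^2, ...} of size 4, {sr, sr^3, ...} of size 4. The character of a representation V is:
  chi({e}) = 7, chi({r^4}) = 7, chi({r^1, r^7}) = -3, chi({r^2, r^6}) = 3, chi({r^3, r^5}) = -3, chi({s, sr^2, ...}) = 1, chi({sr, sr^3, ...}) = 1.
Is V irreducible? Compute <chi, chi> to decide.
Not irreducible (reducible): <chi, chi> = 10 > 1.

Why: <chi, chi> = (1/|G|) sum_C |C| * |chi(C)|^2 = (1/16)[1*|7|^2 + 1*|7|^2 + 2*|-3|^2 + 2*|3|^2 + 2*|-3|^2 + 4*|1|^2 + 4*|1|^2]
  = (1/16)[(49) + (49) + (18) + (18) + (18) + (4) + (4)] = 160/16 = 10.
A character is irreducible iff <chi, chi> = 1, so this representation is reducible.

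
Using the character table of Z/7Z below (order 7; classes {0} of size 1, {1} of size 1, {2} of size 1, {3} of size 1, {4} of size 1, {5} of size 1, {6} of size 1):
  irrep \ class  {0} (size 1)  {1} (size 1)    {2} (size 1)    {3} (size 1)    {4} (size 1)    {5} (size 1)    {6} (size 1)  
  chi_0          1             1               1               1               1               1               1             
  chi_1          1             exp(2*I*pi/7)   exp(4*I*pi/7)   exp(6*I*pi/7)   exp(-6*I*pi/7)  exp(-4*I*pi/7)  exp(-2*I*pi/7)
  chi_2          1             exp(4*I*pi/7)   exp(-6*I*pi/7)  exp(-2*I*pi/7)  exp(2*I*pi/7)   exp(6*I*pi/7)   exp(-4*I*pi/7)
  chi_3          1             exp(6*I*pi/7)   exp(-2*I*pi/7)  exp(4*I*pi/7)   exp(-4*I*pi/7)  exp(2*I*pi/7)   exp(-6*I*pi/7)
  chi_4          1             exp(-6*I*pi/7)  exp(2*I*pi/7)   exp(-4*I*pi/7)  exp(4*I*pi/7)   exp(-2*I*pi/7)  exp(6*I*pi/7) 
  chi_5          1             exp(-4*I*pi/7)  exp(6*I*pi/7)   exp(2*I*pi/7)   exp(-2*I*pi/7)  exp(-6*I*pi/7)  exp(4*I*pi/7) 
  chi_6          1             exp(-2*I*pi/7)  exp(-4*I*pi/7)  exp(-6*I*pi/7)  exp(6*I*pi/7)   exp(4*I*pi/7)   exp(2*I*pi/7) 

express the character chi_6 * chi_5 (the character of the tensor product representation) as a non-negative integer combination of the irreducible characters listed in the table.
chi_6 tensor chi_5 = chi_4 (all other irreducibles have multiplicity 0).

The character of a tensor product is the pointwise product (chi_6 * chi_5)(C) = chi_6(C) * chi_5(C):
  {0}: (1)*(1), {1}: (exp(-2*I*pi/7))*(exp(-4*I*pi/7)), {2}: (exp(-4*I*pi/7))*(exp(6*I*pi/7)), {3}: (exp(-6*I*pi/7))*(exp(2*I*pi/7)), {4}: (exp(6*I*pi/7))*(exp(-2*I*pi/7)), {5}: (exp(4*I*pi/7))*(exp(-6*I*pi/7)), {6}: (exp(2*I*pi/7))*(exp(4*I*pi/7))
so (chi_6 * chi_5) takes values
  {0} -> 1, {1} -> exp(-6*I*pi/7), {2} -> exp(2*I*pi/7), {3} -> exp(-4*I*pi/7), {4} -> exp(4*I*pi/7), {5} -> exp(-2*I*pi/7), {6} -> exp(6*I*pi/7).
Now take the inner product of this character with each irreducible chi from the table, <chi_6*chi_5, chi> = (1/7) sum_C |C| (chi_6*chi_5)(C) conj(chi(C)):
  <chi_6*chi_5, chi_0> = (1/7)[1*(1)*conj(1) + 1*(exp(-6*I*pi/7))*conj(1) + 1*(exp(2*I*pi/7))*conj(1) + 1*(exp(-4*I*pi/7))*conj(1) + 1*(exp(4*I*pi/7))*conj(1) + 1*(exp(-2*I*pi/7))*conj(1) + 1*(exp(6*I*pi/7))*conj(1)]
      = (1/7)[(1) + (exp(-6*I*pi/7)) + (exp(2*I*pi/7)) + (exp(-4*I*pi/7)) + (exp(4*I*pi/7)) + (exp(-2*I*pi/7)) + (exp(6*I*pi/7))] = 0/7 = 0
  <chi_6*chi_5, chi_1> = (1/7)[1*(1)*conj(1) + 1*(exp(-6*I*pi/7))*conj(exp(2*I*pi/7)) + 1*(exp(2*I*pi/7))*conj(exp(4*I*pi/7)) + 1*(exp(-4*I*pi/7))*conj(exp(6*I*pi/7)) + 1*(exp(4*I*pi/7))*conj(exp(-6*I*pi/7)) + 1*(exp(-2*I*pi/7))*conj(exp(-4*I*pi/7)) + 1*(exp(6*I*pi/7))*conj(exp(-2*I*pi/7))]
      = (1/7)[(1) + (exp(6*I*pi/7)) + (exp(-2*I*pi/7)) + (exp(4*I*pi/7)) + (exp(-4*I*pi/7)) + (exp(2*I*pi/7)) + (exp(-6*I*pi/7))] = 0/7 = 0
  <chi_6*chi_5, chi_2> = (1/7)[1*(1)*conj(1) + 1*(exp(-6*I*pi/7))*conj(exp(4*I*pi/7)) + 1*(exp(2*I*pi/7))*conj(exp(-6*I*pi/7)) + 1*(exp(-4*I*pi/7))*conj(exp(-2*I*pi/7)) + 1*(exp(4*I*pi/7))*conj(exp(2*I*pi/7)) + 1*(exp(-2*I*pi/7))*conj(exp(6*I*pi/7)) + 1*(exp(6*I*pi/7))*conj(exp(-4*I*pi/7))]
      = (1/7)[(1) + (exp(4*I*pi/7)) + (exp(-6*I*pi/7)) + (exp(-2*I*pi/7)) + (exp(2*I*pi/7)) + (exp(6*I*pi/7)) + (exp(-4*I*pi/7))] = 0/7 = 0
  <chi_6*chi_5, chi_3> = (1/7)[1*(1)*conj(1) + 1*(exp(-6*I*pi/7))*conj(exp(6*I*pi/7)) + 1*(exp(2*I*pi/7))*conj(exp(-2*I*pi/7)) + 1*(exp(-4*I*pi/7))*conj(exp(4*I*pi/7)) + 1*(exp(4*I*pi/7))*conj(exp(-4*I*pi/7)) + 1*(exp(-2*I*pi/7))*conj(exp(2*I*pi/7)) + 1*(exp(6*I*pi/7))*conj(exp(-6*I*pi/7))]
      = (1/7)[(1) + (exp(2*I*pi/7)) + (exp(4*I*pi/7)) + (exp(6*I*pi/7)) + (exp(-6*I*pi/7)) + (exp(-4*I*pi/7)) + (exp(-2*I*pi/7))] = 0/7 = 0
  <chi_6*chi_5, chi_4> = (1/7)[1*(1)*conj(1) + 1*(exp(-6*I*pi/7))*conj(exp(-6*I*pi/7)) + 1*(exp(2*I*pi/7))*conj(exp(2*I*pi/7)) + 1*(exp(-4*I*pi/7))*conj(exp(-4*I*pi/7)) + 1*(exp(4*I*pi/7))*conj(exp(4*I*pi/7)) + 1*(exp(-2*I*pi/7))*conj(exp(-2*I*pi/7)) + 1*(exp(6*I*pi/7))*conj(exp(6*I*pi/7))]
      = (1/7)[(1) + (1) + (1) + (1) + (1) + (1) + (1)] = 7/7 = 1
  <chi_6*chi_5, chi_5> = (1/7)[1*(1)*conj(1) + 1*(exp(-6*I*pi/7))*conj(exp(-4*I*pi/7)) + 1*(exp(2*I*pi/7))*conj(exp(6*I*pi/7)) + 1*(exp(-4*I*pi/7))*conj(exp(2*I*pi/7)) + 1*(exp(4*I*pi/7))*conj(exp(-2*I*pi/7)) + 1*(exp(-2*I*pi/7))*conj(exp(-6*I*pi/7)) + 1*(exp(6*I*pi/7))*conj(exp(4*I*pi/7))]
      = (1/7)[(1) + (exp(-2*I*pi/7)) + (exp(-4*I*pi/7)) + (exp(-6*I*pi/7)) + (exp(6*I*pi/7)) + (exp(4*I*pi/7)) + (exp(2*I*pi/7))] = 0/7 = 0
  <chi_6*chi_5, chi_6> = (1/7)[1*(1)*conj(1) + 1*(exp(-6*I*pi/7))*conj(exp(-2*I*pi/7)) + 1*(exp(2*I*pi/7))*conj(exp(-4*I*pi/7)) + 1*(exp(-4*I*pi/7))*conj(exp(-6*I*pi/7)) + 1*(exp(4*I*pi/7))*conj(exp(6*I*pi/7)) + 1*(exp(-2*I*pi/7))*conj(exp(4*I*pi/7)) + 1*(exp(6*I*pi/7))*conj(exp(2*I*pi/7))]
      = (1/7)[(1) + (exp(-4*I*pi/7)) + (exp(6*I*pi/7)) + (exp(2*I*pi/7)) + (exp(-2*I*pi/7)) + (exp(-6*I*pi/7)) + (exp(4*I*pi/7))] = 0/7 = 0
(Exp terms are combined using exp(i*s)*conj(exp(i*t)) = exp(i*(s-t)), and sums of them are collapsed using the identity that for every m > 1 the m distinct m-th roots of unity sum to 0, e.g. 1 + exp(2*I*pi/3) + exp(-2*I*pi/3) = 0.)
Hence the multiplicities are chi_4: 1. Dimension check: dim(chi_6)*dim(chi_5) = 1*1 = 1 and sum (mult * dim) = 1*1 = 1.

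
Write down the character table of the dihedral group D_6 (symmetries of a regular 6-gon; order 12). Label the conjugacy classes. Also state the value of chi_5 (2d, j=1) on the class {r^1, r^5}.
Conjugacy classes: {e} of size 1, {r^3} of size 1, {r^1, r^5} of size 2, {r^2, r^4} of size 2, {s, sr^2, ...} of size 3, {sr, sr^3, ...} of size 3.
Character table:
  irrep \ class              {e} (size 1)  {r^3} (size 1)  {r^1, r^5} (size 2)  {r^2, r^4} (size 2)  {s, sr^2, ...} (size 3)  {sr, sr^3, ...} (size 3)
  chi_1 (triv)               1             1               1                    1                    1                        1                       
  chi_2 (sign: r->1, s->-1)  1             1               1                    1                    -1                       -1                      
  chi_3 (r->-1, s->1)        1             -1              -1                   1                    1                        -1                      
  chi_4 (r->-1, s->-1)       1             -1              -1                   1                    -1                       1                       
  chi_5 (2d, j=1)            2             -2              1                    -1                   0                        0                       
  chi_6 (2d, j=2)            2             2               -1                   -1                   0                        0                       

Spot check: chi_5 (2d, j=1) on {r^1, r^5} = 1.

Explanation: D_6 has order 2*6 = 12 with 6 conjugacy classes, hence 6 irreducibles. Sum of squared dims 1 + 1 + 1 + 1 + 4 + 4 = 12 = |G|. Linear characters come from the abelianisation; the 2-dimensional irreps have character r^k -> 2*cos(2*pi*j*k/6), reflections -> 0.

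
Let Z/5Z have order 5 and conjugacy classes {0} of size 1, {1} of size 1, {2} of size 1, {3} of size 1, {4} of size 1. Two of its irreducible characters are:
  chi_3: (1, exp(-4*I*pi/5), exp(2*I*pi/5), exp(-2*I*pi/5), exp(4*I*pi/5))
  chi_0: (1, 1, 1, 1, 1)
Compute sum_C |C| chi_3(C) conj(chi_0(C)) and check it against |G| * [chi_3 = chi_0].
Sum = 0; so <chi_3, chi_0> = 0 (distinct irreducibles are orthogonal).

Explanation: Compute term by term over conjugacy classes (|C| * chi_3(C) * conj(chi_0(C))):
  1*(1)*conj(1) + 1*(exp(-4*I*pi/5))*conj(1) + 1*(exp(2*I*pi/5))*conj(1) + 1*(exp(-2*I*pi/5))*conj(1) + 1*(exp(4*I*pi/5))*conj(1)
  = (1) + (exp(-4*I*pi/5)) + (exp(2*I*pi/5)) + (exp(-2*I*pi/5)) + (exp(4*I*pi/5))
  = 0.
(Exp terms are combined using exp(i*s)*conj(exp(i*t)) = exp(i*(s-t)), and sums of them are collapsed using the identity that for every m > 1 the m distinct m-th roots of unity sum to 0, e.g. 1 + exp(2*I*pi/3) + exp(-2*I*pi/3) = 0.)
Dividing by |G| = 5 gives 0/5 = 0, matching the row-orthogonality relation <chi_3, chi_0> = [chi_3 = chi_0].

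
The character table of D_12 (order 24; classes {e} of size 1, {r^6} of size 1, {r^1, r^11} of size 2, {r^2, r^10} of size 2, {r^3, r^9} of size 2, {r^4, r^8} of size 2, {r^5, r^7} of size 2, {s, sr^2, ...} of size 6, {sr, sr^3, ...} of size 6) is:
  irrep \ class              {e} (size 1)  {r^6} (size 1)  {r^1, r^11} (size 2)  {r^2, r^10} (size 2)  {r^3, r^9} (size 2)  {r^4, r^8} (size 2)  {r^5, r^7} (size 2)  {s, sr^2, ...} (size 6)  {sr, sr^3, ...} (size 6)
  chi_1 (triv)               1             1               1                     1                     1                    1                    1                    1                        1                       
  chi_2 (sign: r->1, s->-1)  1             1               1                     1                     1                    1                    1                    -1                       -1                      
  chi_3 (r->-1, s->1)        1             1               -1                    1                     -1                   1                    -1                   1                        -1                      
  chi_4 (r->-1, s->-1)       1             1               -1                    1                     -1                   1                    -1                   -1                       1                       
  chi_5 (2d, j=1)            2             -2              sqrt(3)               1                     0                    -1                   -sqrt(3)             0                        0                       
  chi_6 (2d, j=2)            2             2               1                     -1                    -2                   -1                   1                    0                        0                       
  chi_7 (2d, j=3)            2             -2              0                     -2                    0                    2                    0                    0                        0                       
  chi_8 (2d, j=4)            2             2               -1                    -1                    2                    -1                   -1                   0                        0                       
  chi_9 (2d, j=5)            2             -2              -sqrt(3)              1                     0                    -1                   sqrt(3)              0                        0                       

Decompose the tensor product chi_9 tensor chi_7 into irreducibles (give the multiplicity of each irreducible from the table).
chi_9 tensor chi_7 = chi_6 + chi_8 (all other irreducibles have multiplicity 0).

The character of a tensor product is the pointwise product (chi_9 * chi_7)(C) = chi_9(C) * chi_7(C):
  {e}: (2)*(2), {r^6}: (-2)*(-2), {r^1, r^11}: (-sqrt(3))*(0), {r^2, r^10}: (1)*(-2), {r^3, r^9}: (0)*(0), {r^4, r^8}: (-1)*(2), {r^5, r^7}: (sqrt(3))*(0), {s, sr^2, ...}: (0)*(0), {sr, sr^3, ...}: (0)*(0)
so (chi_9 * chi_7) takes values
  {e} -> 4, {r^6} -> 4, {r^1, r^11} -> 0, {r^2, r^10} -> -2, {r^3, r^9} -> 0, {r^4, r^8} -> -2, {r^5, r^7} -> 0, {s, sr^2, ...} -> 0, {sr, sr^3, ...} -> 0.
Now take the inner product of this character with each irreducible chi from the table, <chi_9*chi_7, chi> = (1/24) sum_C |C| (chi_9*chi_7)(C) conj(chi(C)):
  <chi_9*chi_7, chi_1> = (1/24)[1*(4)*conj(1) + 1*(4)*conj(1) + 2*(0)*conj(1) + 2*(-2)*conj(1) + 2*(0)*conj(1) + 2*(-2)*conj(1) + 2*(0)*conj(1) + 6*(0)*conj(1) + 6*(0)*conj(1)]
      = (1/24)[(4) + (4) + (0) + (-4) + (0) + (-4) + (0) + (0) + (0)] = 0/24 = 0
  <chi_9*chi_7, chi_2> = (1/24)[1*(4)*conj(1) + 1*(4)*conj(1) + 2*(0)*conj(1) + 2*(-2)*conj(1) + 2*(0)*conj(1) + 2*(-2)*conj(1) + 2*(0)*conj(1) + 6*(0)*conj(-1) + 6*(0)*conj(-1)]
      = (1/24)[(4) + (4) + (0) + (-4) + (0) + (-4) + (0) + (0) + (0)] = 0/24 = 0
  <chi_9*chi_7, chi_3> = (1/24)[1*(4)*conj(1) + 1*(4)*conj(1) + 2*(0)*conj(-1) + 2*(-2)*conj(1) + 2*(0)*conj(-1) + 2*(-2)*conj(1) + 2*(0)*conj(-1) + 6*(0)*conj(1) + 6*(0)*conj(-1)]
      = (1/24)[(4) + (4) + (0) + (-4) + (0) + (-4) + (0) + (0) + (0)] = 0/24 = 0
  <chi_9*chi_7, chi_4> = (1/24)[1*(4)*conj(1) + 1*(4)*conj(1) + 2*(0)*conj(-1) + 2*(-2)*conj(1) + 2*(0)*conj(-1) + 2*(-2)*conj(1) + 2*(0)*conj(-1) + 6*(0)*conj(-1) + 6*(0)*conj(1)]
      = (1/24)[(4) + (4) + (0) + (-4) + (0) + (-4) + (0) + (0) + (0)] = 0/24 = 0
  <chi_9*chi_7, chi_5> = (1/24)[1*(4)*conj(2) + 1*(4)*conj(-2) + 2*(0)*conj(sqrt(3)) + 2*(-2)*conj(1) + 2*(0)*conj(0) + 2*(-2)*conj(-1) + 2*(0)*conj(-sqrt(3)) + 6*(0)*conj(0) + 6*(0)*conj(0)]
      = (1/24)[(8) + (-8) + (0) + (-4) + (0) + (4) + (0) + (0) + (0)] = 0/24 = 0
  <chi_9*chi_7, chi_6> = (1/24)[1*(4)*conj(2) + 1*(4)*conj(2) + 2*(0)*conj(1) + 2*(-2)*conj(-1) + 2*(0)*conj(-2) + 2*(-2)*conj(-1) + 2*(0)*conj(1) + 6*(0)*conj(0) + 6*(0)*conj(0)]
      = (1/24)[(8) + (8) + (0) + (4) + (0) + (4) + (0) + (0) + (0)] = 24/24 = 1
  <chi_9*chi_7, chi_7> = (1/24)[1*(4)*conj(2) + 1*(4)*conj(-2) + 2*(0)*conj(0) + 2*(-2)*conj(-2) + 2*(0)*conj(0) + 2*(-2)*conj(2) + 2*(0)*conj(0) + 6*(0)*conj(0) + 6*(0)*conj(0)]
      = (1/24)[(8) + (-8) + (0) + (8) + (0) + (-8) + (0) + (0) + (0)] = 0/24 = 0
  <chi_9*chi_7, chi_8> = (1/24)[1*(4)*conj(2) + 1*(4)*conj(2) + 2*(0)*conj(-1) + 2*(-2)*conj(-1) + 2*(0)*conj(2) + 2*(-2)*conj(-1) + 2*(0)*conj(-1) + 6*(0)*conj(0) + 6*(0)*conj(0)]
      = (1/24)[(8) + (8) + (0) + (4) + (0) + (4) + (0) + (0) + (0)] = 24/24 = 1
  <chi_9*chi_7, chi_9> = (1/24)[1*(4)*conj(2) + 1*(4)*conj(-2) + 2*(0)*conj(-sqrt(3)) + 2*(-2)*conj(1) + 2*(0)*conj(0) + 2*(-2)*conj(-1) + 2*(0)*conj(sqrt(3)) + 6*(0)*conj(0) + 6*(0)*conj(0)]
      = (1/24)[(8) + (-8) + (0) + (-4) + (0) + (4) + (0) + (0) + (0)] = 0/24 = 0
Hence the multiplicities are chi_6: 1, chi_8: 1. Dimension check: dim(chi_9)*dim(chi_7) = 2*2 = 4 and sum (mult * dim) = 1*2 + 1*2 = 4.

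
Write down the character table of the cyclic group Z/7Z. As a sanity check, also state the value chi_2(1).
Character table of Z/7Z (irreps indexed chi_0,...,chi_6 with chi_k(m) = zeta_7^(k*m), zeta_7 = exp(2*pi*i/7)):
  irrep \ class  {0} (size 1)  {1} (size 1)    {2} (size 1)    {3} (size 1)    {4} (size 1)    {5} (size 1)    {6} (size 1)  
  chi_0          1             1               1               1               1               1               1             
  chi_1          1             exp(2*I*pi/7)   exp(4*I*pi/7)   exp(6*I*pi/7)   exp(-6*I*pi/7)  exp(-4*I*pi/7)  exp(-2*I*pi/7)
  chi_2          1             exp(4*I*pi/7)   exp(-6*I*pi/7)  exp(-2*I*pi/7)  exp(2*I*pi/7)   exp(6*I*pi/7)   exp(-4*I*pi/7)
  chi_3          1             exp(6*I*pi/7)   exp(-2*I*pi/7)  exp(4*I*pi/7)   exp(-4*I*pi/7)  exp(2*I*pi/7)   exp(-6*I*pi/7)
  chi_4          1             exp(-6*I*pi/7)  exp(2*I*pi/7)   exp(-4*I*pi/7)  exp(4*I*pi/7)   exp(-2*I*pi/7)  exp(6*I*pi/7) 
  chi_5          1             exp(-4*I*pi/7)  exp(6*I*pi/7)   exp(2*I*pi/7)   exp(-2*I*pi/7)  exp(-6*I*pi/7)  exp(4*I*pi/7) 
  chi_6          1             exp(-2*I*pi/7)  exp(-4*I*pi/7)  exp(-6*I*pi/7)  exp(6*I*pi/7)   exp(4*I*pi/7)   exp(2*I*pi/7) 

Spot check: chi_2(1) = zeta_7^(2*1) = zeta_7^2 = exp(4*I*pi/7).

Derivation: Z/7Z is abelian, so all 7 irreducible complex representations are 1-dimensional. They are given by chi_k(m) = zeta_7^(k*m) for k = 0,...,6. Row orthogonality: sum_m chi_k(m) conj(chi_l(m)) = 7 * [k = l].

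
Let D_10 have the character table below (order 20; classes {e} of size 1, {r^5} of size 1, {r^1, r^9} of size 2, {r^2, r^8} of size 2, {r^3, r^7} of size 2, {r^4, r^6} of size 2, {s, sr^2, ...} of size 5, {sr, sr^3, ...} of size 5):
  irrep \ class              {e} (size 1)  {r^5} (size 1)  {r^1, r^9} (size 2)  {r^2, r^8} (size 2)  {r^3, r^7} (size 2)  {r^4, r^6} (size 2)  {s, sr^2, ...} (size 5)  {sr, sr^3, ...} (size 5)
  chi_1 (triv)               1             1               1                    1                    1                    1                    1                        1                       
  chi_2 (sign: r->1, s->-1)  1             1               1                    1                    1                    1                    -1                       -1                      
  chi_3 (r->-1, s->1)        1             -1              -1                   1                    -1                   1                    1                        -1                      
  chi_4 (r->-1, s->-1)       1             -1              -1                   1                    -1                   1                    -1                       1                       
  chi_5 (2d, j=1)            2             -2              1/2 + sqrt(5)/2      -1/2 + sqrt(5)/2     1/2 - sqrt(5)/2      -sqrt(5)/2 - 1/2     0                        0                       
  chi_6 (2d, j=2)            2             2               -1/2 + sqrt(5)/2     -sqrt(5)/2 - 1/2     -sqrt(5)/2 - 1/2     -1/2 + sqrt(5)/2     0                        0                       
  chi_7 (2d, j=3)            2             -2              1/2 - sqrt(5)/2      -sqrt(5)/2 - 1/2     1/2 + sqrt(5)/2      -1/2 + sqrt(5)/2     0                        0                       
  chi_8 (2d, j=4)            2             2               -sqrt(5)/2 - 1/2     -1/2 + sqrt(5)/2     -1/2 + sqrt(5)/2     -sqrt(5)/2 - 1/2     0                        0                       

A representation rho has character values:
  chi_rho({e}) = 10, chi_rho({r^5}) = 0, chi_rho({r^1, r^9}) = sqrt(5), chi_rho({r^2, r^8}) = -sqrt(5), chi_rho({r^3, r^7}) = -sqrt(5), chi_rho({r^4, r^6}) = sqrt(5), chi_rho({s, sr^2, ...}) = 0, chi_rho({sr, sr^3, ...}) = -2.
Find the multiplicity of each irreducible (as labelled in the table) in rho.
Multiplicities: chi_1: 0, chi_2: 1, chi_3: 1, chi_4: 0, chi_5: 1, chi_6: 2, chi_7: 1, chi_8: 0.

Details: Use <chi_rho, chi> = (1/|G|) sum_C |C| * chi_rho(C) * conj(chi(C)) with |G| = 20 for each irreducible chi in the table:
  <chi_rho, chi_1> = (1/20)[1*(10)*conj(1) + 1*(0)*conj(1) + 2*(sqrt(5))*conj(1) + 2*(-sqrt(5))*conj(1) + 2*(-sqrt(5))*conj(1) + 2*(sqrt(5))*conj(1) + 5*(0)*conj(1) + 5*(-2)*conj(1)]
      = (1/20)[(10) + (0) + (2*sqrt(5)) + (-2*sqrt(5)) + (-2*sqrt(5)) + (2*sqrt(5)) + (0) + (-10)] = 0/20 = 0
  <chi_rho, chi_2> = (1/20)[1*(10)*conj(1) + 1*(0)*conj(1) + 2*(sqrt(5))*conj(1) + 2*(-sqrt(5))*conj(1) + 2*(-sqrt(5))*conj(1) + 2*(sqrt(5))*conj(1) + 5*(0)*conj(-1) + 5*(-2)*conj(-1)]
      = (1/20)[(10) + (0) + (2*sqrt(5)) + (-2*sqrt(5)) + (-2*sqrt(5)) + (2*sqrt(5)) + (0) + (10)] = 20/20 = 1
  <chi_rho, chi_3> = (1/20)[1*(10)*conj(1) + 1*(0)*conj(-1) + 2*(sqrt(5))*conj(-1) + 2*(-sqrt(5))*conj(1) + 2*(-sqrt(5))*conj(-1) + 2*(sqrt(5))*conj(1) + 5*(0)*conj(1) + 5*(-2)*conj(-1)]
      = (1/20)[(10) + (0) + (-2*sqrt(5)) + (-2*sqrt(5)) + (2*sqrt(5)) + (2*sqrt(5)) + (0) + (10)] = 20/20 = 1
  <chi_rho, chi_4> = (1/20)[1*(10)*conj(1) + 1*(0)*conj(-1) + 2*(sqrt(5))*conj(-1) + 2*(-sqrt(5))*conj(1) + 2*(-sqrt(5))*conj(-1) + 2*(sqrt(5))*conj(1) + 5*(0)*conj(-1) + 5*(-2)*conj(1)]
      = (1/20)[(10) + (0) + (-2*sqrt(5)) + (-2*sqrt(5)) + (2*sqrt(5)) + (2*sqrt(5)) + (0) + (-10)] = 0/20 = 0
  <chi_rho, chi_5> = (1/20)[1*(10)*conj(2) + 1*(0)*conj(-2) + 2*(sqrt(5))*conj(1/2 + sqrt(5)/2) + 2*(-sqrt(5))*conj(-1/2 + sqrt(5)/2) + 2*(-sqrt(5))*conj(1/2 - sqrt(5)/2) + 2*(sqrt(5))*conj(-sqrt(5)/2 - 1/2) + 5*(0)*conj(0) + 5*(-2)*conj(0)]
      = (1/20)[(20) + (0) + (sqrt(5) + 5) + (-5 + sqrt(5)) + (5 - sqrt(5)) + (-5 - sqrt(5)) + (0) + (0)] = 20/20 = 1
  <chi_rho, chi_6> = (1/20)[1*(10)*conj(2) + 1*(0)*conj(2) + 2*(sqrt(5))*conj(-1/2 + sqrt(5)/2) + 2*(-sqrt(5))*conj(-sqrt(5)/2 - 1/2) + 2*(-sqrt(5))*conj(-sqrt(5)/2 - 1/2) + 2*(sqrt(5))*conj(-1/2 + sqrt(5)/2) + 5*(0)*conj(0) + 5*(-2)*conj(0)]
      = (1/20)[(20) + (0) + (5 - sqrt(5)) + (sqrt(5) + 5) + (sqrt(5) + 5) + (5 - sqrt(5)) + (0) + (0)] = 40/20 = 2
  <chi_rho, chi_7> = (1/20)[1*(10)*conj(2) + 1*(0)*conj(-2) + 2*(sqrt(5))*conj(1/2 - sqrt(5)/2) + 2*(-sqrt(5))*conj(-sqrt(5)/2 - 1/2) + 2*(-sqrt(5))*conj(1/2 + sqrt(5)/2) + 2*(sqrt(5))*conj(-1/2 + sqrt(5)/2) + 5*(0)*conj(0) + 5*(-2)*conj(0)]
      = (1/20)[(20) + (0) + (-5 + sqrt(5)) + (sqrt(5) + 5) + (-5 - sqrt(5)) + (5 - sqrt(5)) + (0) + (0)] = 20/20 = 1
  <chi_rho, chi_8> = (1/20)[1*(10)*conj(2) + 1*(0)*conj(2) + 2*(sqrt(5))*conj(-sqrt(5)/2 - 1/2) + 2*(-sqrt(5))*conj(-1/2 + sqrt(5)/2) + 2*(-sqrt(5))*conj(-1/2 + sqrt(5)/2) + 2*(sqrt(5))*conj(-sqrt(5)/2 - 1/2) + 5*(0)*conj(0) + 5*(-2)*conj(0)]
      = (1/20)[(20) + (0) + (-5 - sqrt(5)) + (-5 + sqrt(5)) + (-5 + sqrt(5)) + (-5 - sqrt(5)) + (0) + (0)] = 0/20 = 0
Dimension check: dim(rho) = sum (mult * dim) = 0*1 + 1*1 + 1*1 + 0*1 + 1*2 + 2*2 + 1*2 + 0*2 = 10 = chi_rho(e) = 10.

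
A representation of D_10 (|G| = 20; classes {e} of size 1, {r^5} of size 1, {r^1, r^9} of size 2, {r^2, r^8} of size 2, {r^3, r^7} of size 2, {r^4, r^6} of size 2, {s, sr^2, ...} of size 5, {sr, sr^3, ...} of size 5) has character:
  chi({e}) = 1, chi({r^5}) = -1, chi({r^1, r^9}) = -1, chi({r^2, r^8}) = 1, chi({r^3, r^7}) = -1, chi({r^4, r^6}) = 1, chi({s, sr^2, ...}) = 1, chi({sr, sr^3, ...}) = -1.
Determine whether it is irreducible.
Irreducible: <chi, chi> = 1.

Proof sketch: <chi, chi> = (1/|G|) sum_C |C| * |chi(C)|^2 = (1/20)[1*|1|^2 + 1*|-1|^2 + 2*|-1|^2 + 2*|1|^2 + 2*|-1|^2 + 2*|1|^2 + 5*|1|^2 + 5*|-1|^2]
  = (1/20)[(1) + (1) + (2) + (2) + (2) + (2) + (5) + (5)] = 20/20 = 1.
A character is irreducible iff <chi, chi> = 1, so this representation is irreducible.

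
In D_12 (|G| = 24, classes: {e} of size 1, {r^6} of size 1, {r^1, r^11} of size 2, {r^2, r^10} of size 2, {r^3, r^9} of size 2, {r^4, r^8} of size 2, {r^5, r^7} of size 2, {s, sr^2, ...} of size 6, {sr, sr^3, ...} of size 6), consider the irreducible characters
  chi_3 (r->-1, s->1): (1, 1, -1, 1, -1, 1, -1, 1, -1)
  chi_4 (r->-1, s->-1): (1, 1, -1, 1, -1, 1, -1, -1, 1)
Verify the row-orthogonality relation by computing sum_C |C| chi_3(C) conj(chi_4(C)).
Sum = 0; so <chi_3, chi_4> = 0 (distinct irreducibles are orthogonal).

Solution. Compute term by term over conjugacy classes (|C| * chi_3(C) * conj(chi_4(C))):
  1*(1)*conj(1) + 1*(1)*conj(1) + 2*(-1)*conj(-1) + 2*(1)*conj(1) + 2*(-1)*conj(-1) + 2*(1)*conj(1) + 2*(-1)*conj(-1) + 6*(1)*conj(-1) + 6*(-1)*conj(1)
  = (1) + (1) + (2) + (2) + (2) + (2) + (2) + (-6) + (-6)
  = 0.
Dividing by |G| = 24 gives 0/24 = 0, matching the row-orthogonality relation <chi_3, chi_4> = [chi_3 = chi_4].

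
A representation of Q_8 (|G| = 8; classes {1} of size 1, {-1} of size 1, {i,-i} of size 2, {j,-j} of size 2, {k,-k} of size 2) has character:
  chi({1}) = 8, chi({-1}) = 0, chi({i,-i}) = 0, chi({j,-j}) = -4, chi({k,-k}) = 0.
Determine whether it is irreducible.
Not irreducible (reducible): <chi, chi> = 12 > 1.

Solution. <chi, chi> = (1/|G|) sum_C |C| * |chi(C)|^2 = (1/8)[1*|8|^2 + 1*|0|^2 + 2*|0|^2 + 2*|-4|^2 + 2*|0|^2]
  = (1/8)[(64) + (0) + (0) + (32) + (0)] = 96/8 = 12.
A character is irreducible iff <chi, chi> = 1, so this representation is reducible.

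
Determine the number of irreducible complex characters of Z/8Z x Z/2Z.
16

Justification: The number of irreducible complex representations of a finite group equals its number of conjugacy classes. Z/8Z x Z/2Z is abelian of order 16, so every element is its own conjugacy class: 16 classes, so Z/8Z x Z/2Z (order 16) has exactly 16 irreducible complex representations.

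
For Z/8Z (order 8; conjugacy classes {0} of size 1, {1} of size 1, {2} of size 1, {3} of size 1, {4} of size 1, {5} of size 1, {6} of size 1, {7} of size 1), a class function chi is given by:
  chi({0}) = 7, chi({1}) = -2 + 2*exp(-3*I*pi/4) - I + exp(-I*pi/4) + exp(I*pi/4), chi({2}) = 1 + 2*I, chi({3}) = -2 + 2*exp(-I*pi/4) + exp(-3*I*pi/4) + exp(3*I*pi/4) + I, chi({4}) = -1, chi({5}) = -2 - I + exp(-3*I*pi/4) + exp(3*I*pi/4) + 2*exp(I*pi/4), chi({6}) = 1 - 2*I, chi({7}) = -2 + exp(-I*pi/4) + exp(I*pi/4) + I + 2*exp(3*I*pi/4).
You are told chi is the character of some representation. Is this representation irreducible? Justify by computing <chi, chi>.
Not irreducible (reducible): <chi, chi> = 11 > 1.

Explanation: <chi, chi> = (1/|G|) sum_C |C| * |chi(C)|^2 = (1/8)[1*|7|^2 + 1*|-2 + 2*exp(-3*I*pi/4) - I + exp(-I*pi/4) + exp(I*pi/4)|^2 + 1*|1 + 2*I|^2 + 1*|-2 + 2*exp(-I*pi/4) + exp(-3*I*pi/4) + exp(3*I*pi/4) + I|^2 + 1*|-1|^2 + 1*|-2 - I + exp(-3*I*pi/4) + exp(3*I*pi/4) + 2*exp(I*pi/4)|^2 + 1*|1 - 2*I|^2 + 1*|-2 + exp(-I*pi/4) + exp(I*pi/4) + I + 2*exp(3*I*pi/4)|^2]
  = (1/8)[(49) + (7 - 4*exp(I*pi/4) - 4*exp(3*I*pi/4) - 2*exp(-I*pi/4) - 6*exp(-3*I*pi/4)) + (5) + (7 - 6*exp(I*pi/4) - 2*exp(3*I*pi/4) - 4*exp(-I*pi/4) - 4*exp(-3*I*pi/4)) + (1) + (7 - 6*exp(I*pi/4) - 2*exp(3*I*pi/4) - 4*exp(-I*pi/4) - 4*exp(-3*I*pi/4)) + (5) + (7 - 4*exp(I*pi/4) - 4*exp(3*I*pi/4) - 2*exp(-I*pi/4) - 6*exp(-3*I*pi/4))] = 88/8 = 11.
(Exp terms are combined using exp(i*s)*conj(exp(i*t)) = exp(i*(s-t)), and sums of them are collapsed using the identity that for every m > 1 the m distinct m-th roots of unity sum to 0, e.g. 1 + exp(2*I*pi/3) + exp(-2*I*pi/3) = 0.)
A character is irreducible iff <chi, chi> = 1, so this representation is reducible.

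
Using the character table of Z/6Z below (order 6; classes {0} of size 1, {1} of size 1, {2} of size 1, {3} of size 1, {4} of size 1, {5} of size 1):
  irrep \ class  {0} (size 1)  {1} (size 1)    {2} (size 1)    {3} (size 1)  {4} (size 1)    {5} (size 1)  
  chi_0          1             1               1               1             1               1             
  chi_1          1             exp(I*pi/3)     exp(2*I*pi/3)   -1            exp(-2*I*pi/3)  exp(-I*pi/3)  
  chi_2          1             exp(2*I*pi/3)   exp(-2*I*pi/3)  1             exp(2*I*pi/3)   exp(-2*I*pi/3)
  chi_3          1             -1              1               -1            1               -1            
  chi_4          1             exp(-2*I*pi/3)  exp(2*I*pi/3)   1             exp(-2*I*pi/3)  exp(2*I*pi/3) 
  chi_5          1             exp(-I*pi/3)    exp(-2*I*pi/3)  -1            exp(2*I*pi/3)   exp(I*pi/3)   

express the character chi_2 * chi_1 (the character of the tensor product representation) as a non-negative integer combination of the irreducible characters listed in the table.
chi_2 tensor chi_1 = chi_3 (all other irreducibles have multiplicity 0).

Solution. The character of a tensor product is the pointwise product (chi_2 * chi_1)(C) = chi_2(C) * chi_1(C):
  {0}: (1)*(1), {1}: (exp(2*I*pi/3))*(exp(I*pi/3)), {2}: (exp(-2*I*pi/3))*(exp(2*I*pi/3)), {3}: (1)*(-1), {4}: (exp(2*I*pi/3))*(exp(-2*I*pi/3)), {5}: (exp(-2*I*pi/3))*(exp(-I*pi/3))
so (chi_2 * chi_1) takes values
  {0} -> 1, {1} -> -1, {2} -> 1, {3} -> -1, {4} -> 1, {5} -> -1.
Now take the inner product of this character with each irreducible chi from the table, <chi_2*chi_1, chi> = (1/6) sum_C |C| (chi_2*chi_1)(C) conj(chi(C)):
  <chi_2*chi_1, chi_0> = (1/6)[1*(1)*conj(1) + 1*(-1)*conj(1) + 1*(1)*conj(1) + 1*(-1)*conj(1) + 1*(1)*conj(1) + 1*(-1)*conj(1)]
      = (1/6)[(1) + (-1) + (1) + (-1) + (1) + (-1)] = 0/6 = 0
  <chi_2*chi_1, chi_1> = (1/6)[1*(1)*conj(1) + 1*(-1)*conj(exp(I*pi/3)) + 1*(1)*conj(exp(2*I*pi/3)) + 1*(-1)*conj(-1) + 1*(1)*conj(exp(-2*I*pi/3)) + 1*(-1)*conj(exp(-I*pi/3))]
      = (1/6)[(1) + (-exp(-I*pi/3)) + (exp(-2*I*pi/3)) + (1) + (exp(2*I*pi/3)) + (-exp(I*pi/3))] = 0/6 = 0
  <chi_2*chi_1, chi_2> = (1/6)[1*(1)*conj(1) + 1*(-1)*conj(exp(2*I*pi/3)) + 1*(1)*conj(exp(-2*I*pi/3)) + 1*(-1)*conj(1) + 1*(1)*conj(exp(2*I*pi/3)) + 1*(-1)*conj(exp(-2*I*pi/3))]
      = (1/6)[(1) + (-exp(-2*I*pi/3)) + (exp(2*I*pi/3)) + (-1) + (exp(-2*I*pi/3)) + (-exp(2*I*pi/3))] = 0/6 = 0
  <chi_2*chi_1, chi_3> = (1/6)[1*(1)*conj(1) + 1*(-1)*conj(-1) + 1*(1)*conj(1) + 1*(-1)*conj(-1) + 1*(1)*conj(1) + 1*(-1)*conj(-1)]
      = (1/6)[(1) + (1) + (1) + (1) + (1) + (1)] = 6/6 = 1
  <chi_2*chi_1, chi_4> = (1/6)[1*(1)*conj(1) + 1*(-1)*conj(exp(-2*I*pi/3)) + 1*(1)*conj(exp(2*I*pi/3)) + 1*(-1)*conj(1) + 1*(1)*conj(exp(-2*I*pi/3)) + 1*(-1)*conj(exp(2*I*pi/3))]
      = (1/6)[(1) + (-exp(2*I*pi/3)) + (exp(-2*I*pi/3)) + (-1) + (exp(2*I*pi/3)) + (-exp(-2*I*pi/3))] = 0/6 = 0
  <chi_2*chi_1, chi_5> = (1/6)[1*(1)*conj(1) + 1*(-1)*conj(exp(-I*pi/3)) + 1*(1)*conj(exp(-2*I*pi/3)) + 1*(-1)*conj(-1) + 1*(1)*conj(exp(2*I*pi/3)) + 1*(-1)*conj(exp(I*pi/3))]
      = (1/6)[(1) + (-exp(I*pi/3)) + (exp(2*I*pi/3)) + (1) + (exp(-2*I*pi/3)) + (-exp(-I*pi/3))] = 0/6 = 0
(Exp terms are combined using exp(i*s)*conj(exp(i*t)) = exp(i*(s-t)), and sums of them are collapsed using the identity that for every m > 1 the m distinct m-th roots of unity sum to 0, e.g. 1 + exp(2*I*pi/3) + exp(-2*I*pi/3) = 0.)
Hence the multiplicities are chi_3: 1. Dimension check: dim(chi_2)*dim(chi_1) = 1*1 = 1 and sum (mult * dim) = 1*1 = 1.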